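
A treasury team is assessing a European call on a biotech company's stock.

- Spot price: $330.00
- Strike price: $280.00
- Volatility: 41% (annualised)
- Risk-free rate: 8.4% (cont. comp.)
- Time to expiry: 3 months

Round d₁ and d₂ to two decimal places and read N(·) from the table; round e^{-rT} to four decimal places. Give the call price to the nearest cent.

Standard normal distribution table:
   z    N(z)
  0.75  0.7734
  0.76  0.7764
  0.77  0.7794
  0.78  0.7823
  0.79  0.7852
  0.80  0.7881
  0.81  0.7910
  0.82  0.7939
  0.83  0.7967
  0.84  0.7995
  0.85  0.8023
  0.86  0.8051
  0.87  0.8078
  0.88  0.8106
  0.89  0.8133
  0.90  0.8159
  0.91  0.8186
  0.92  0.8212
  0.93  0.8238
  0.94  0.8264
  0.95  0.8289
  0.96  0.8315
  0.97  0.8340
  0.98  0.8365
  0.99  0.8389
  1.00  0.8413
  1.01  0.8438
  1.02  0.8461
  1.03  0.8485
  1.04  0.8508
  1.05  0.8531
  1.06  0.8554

$62.38

σ√T = 0.41 × 0.5000 = 0.2050
d₁ = [ln(330/280) + (0.084 + 0.41²/2)·0.25] / 0.2050 = [0.1643 + 0.0420] / 0.2050 = 1.0064 which rounds to 1.01
d₂ = d₁ − σ√T = 1.0064 − 0.2050 = 0.8014 which rounds to 0.80
e^(−rT) = e^(−0.084·0.25) = 0.9792
N(d₁) = N(1.01) = 0.8438;  N(d₂) = N(0.80) = 0.7881
C = 330·0.8438 − 280·0.9792·0.7881 = 278.4540 − 216.0781 = 62.3759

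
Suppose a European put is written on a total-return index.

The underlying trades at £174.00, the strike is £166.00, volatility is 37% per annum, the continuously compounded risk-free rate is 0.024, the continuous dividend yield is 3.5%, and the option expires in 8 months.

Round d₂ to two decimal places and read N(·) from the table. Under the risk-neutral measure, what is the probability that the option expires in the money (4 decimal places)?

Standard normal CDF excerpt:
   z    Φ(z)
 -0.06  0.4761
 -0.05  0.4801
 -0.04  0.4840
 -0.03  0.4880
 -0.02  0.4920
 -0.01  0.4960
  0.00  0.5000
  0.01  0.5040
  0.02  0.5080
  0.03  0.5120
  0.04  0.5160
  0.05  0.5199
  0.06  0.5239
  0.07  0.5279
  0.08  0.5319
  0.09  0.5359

σ√T = 0.37·√0.6667 = 0.3021
ln(S/K) + (r − q + σ²/2)T = ln(174/166) + (0.024 − 0.035 + 0.37²/2)·0.6667 = 0.0471 + 0.0383 = 0.0854
d₁ = 0.0854 / 0.3021 = 0.2826 → 0.28
d₂ = d₁ − σ√T = 0.2826 − 0.3021 = -0.0195 → -0.02
Pr(exercise) under Q = N(−d₂) = N(0.02) = 0.5080

0.5080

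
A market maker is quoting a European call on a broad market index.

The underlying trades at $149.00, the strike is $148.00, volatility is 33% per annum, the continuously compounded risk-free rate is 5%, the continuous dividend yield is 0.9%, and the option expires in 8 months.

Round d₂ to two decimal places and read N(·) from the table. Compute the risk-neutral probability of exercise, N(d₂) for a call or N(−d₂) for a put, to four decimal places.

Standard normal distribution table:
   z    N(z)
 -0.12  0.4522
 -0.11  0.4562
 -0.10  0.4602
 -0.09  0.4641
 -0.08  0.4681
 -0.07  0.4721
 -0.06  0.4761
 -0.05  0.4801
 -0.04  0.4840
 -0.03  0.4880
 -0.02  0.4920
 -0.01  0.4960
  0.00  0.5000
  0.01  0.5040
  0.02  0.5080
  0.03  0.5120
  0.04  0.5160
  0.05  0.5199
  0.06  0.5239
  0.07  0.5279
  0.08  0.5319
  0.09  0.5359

0.4960

T = 0.6667;  σ√T = 0.2694
ln(S/K) + (r − q + σ²/2)T = ln(149/148) + (0.05 − 0.009 + 0.33²/2)·0.6667 = 0.0067 + 0.0636 = 0.0704
d₁ = 0.0704 / 0.2694 = 0.2612 → 0.26
d₂ = d₁ − σ√T = 0.2612 − 0.2694 = -0.0083 → -0.01
Risk-neutral Pr[S_T > K] = N(d₂) = N(-0.01) = 0.4960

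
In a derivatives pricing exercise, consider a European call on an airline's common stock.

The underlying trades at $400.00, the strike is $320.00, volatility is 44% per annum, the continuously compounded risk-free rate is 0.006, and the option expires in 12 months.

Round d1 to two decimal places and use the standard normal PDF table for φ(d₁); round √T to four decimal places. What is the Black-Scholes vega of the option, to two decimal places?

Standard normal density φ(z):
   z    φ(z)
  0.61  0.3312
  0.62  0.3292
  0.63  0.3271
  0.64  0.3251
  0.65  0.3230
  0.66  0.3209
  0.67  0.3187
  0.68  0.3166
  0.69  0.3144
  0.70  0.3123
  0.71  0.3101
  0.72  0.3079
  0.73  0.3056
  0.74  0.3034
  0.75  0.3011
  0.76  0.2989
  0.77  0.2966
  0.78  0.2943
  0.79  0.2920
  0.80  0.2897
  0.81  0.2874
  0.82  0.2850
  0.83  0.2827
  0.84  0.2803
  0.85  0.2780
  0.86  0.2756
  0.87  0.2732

σ√T = 0.44 × 1.0000 = 0.4400
d₁ = [ln(400/320) + (0.006 + 0.44²/2)·1] / 0.4400 = [0.2231 + 0.1028] / 0.4400 = 0.7408 ⇒ 0.74
√T = √1 = 1.0000
φ(d₁) = φ(0.74) = 0.3034
vega = S·φ(d₁)·√T = 400·0.3034·1.0000 = 121.3600

121.36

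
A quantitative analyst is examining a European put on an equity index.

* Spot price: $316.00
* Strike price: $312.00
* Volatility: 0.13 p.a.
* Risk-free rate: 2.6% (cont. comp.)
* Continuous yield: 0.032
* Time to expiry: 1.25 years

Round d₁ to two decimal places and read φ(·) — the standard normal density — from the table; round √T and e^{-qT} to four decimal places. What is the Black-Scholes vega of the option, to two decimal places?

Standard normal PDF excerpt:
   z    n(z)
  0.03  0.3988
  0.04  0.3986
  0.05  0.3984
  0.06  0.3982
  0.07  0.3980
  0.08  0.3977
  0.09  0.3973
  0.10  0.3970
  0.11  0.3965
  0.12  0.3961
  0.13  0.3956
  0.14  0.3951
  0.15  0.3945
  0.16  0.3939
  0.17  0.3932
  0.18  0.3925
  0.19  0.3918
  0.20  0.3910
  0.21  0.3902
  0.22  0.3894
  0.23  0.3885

134.59

σ√T = 0.13·√1.25 = 0.1453
ln(S/K) + (r − q + σ²/2)T = ln(316/312) + (0.026 − 0.032 + 0.13²/2)·1.25 = 0.0127 + 0.0031 = 0.0158
d₁ = 0.0158 / 0.1453 = 0.1087 which rounds to 0.11
√T = √1.25 = 1.1180
φ(d₁) = φ(0.11) = 0.3965
e^(−qT) = e^(−0.032·1.25) = 0.9608
vega = S·e^(−qT)·φ(d₁)·√T = 316·0.9608·0.3965·1.1180 = 134.5876
(Vega is the same for a European call and put with the same parameters.)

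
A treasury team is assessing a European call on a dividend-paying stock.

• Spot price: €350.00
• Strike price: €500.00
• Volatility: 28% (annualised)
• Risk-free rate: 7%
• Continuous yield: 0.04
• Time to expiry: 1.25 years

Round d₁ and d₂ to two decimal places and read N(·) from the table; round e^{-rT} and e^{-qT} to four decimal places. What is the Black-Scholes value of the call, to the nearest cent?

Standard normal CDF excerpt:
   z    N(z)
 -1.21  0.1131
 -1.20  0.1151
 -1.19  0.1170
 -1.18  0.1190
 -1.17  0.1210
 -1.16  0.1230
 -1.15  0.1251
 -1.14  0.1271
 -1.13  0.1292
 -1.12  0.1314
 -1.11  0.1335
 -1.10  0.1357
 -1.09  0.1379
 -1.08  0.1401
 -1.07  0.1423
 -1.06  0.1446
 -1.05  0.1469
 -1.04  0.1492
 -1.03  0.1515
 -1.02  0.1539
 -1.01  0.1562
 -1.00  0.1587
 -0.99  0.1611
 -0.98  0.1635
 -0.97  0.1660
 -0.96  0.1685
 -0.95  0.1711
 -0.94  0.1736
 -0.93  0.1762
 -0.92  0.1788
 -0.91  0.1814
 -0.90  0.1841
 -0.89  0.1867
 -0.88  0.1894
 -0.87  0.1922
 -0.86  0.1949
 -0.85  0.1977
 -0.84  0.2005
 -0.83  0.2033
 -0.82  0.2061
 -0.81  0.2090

€10.37

T = 1.25;  σ√T = 0.3130
d₁ = [ln(350/500) + (0.07 − 0.04 + 0.28²/2)·1.25] / 0.3130 = [-0.3567 + 0.0865] / 0.3130 = -0.8630 which rounds to -0.86
d₂ = d₁ − σ√T = -0.8630 − 0.3130 = -1.1761 which rounds to -1.18
e^(−qT) = e^(−0.04·1.25) = 0.9512;  e^(−rT) = e^(−0.07·1.25) = 0.9162
N(d₁) = N(-0.86) = 0.1949;  N(d₂) = N(-1.18) = 0.1190
C = 350·0.9512·0.1949 − 500·0.9162·0.1190 = 64.8861 − 54.5139 = 10.3722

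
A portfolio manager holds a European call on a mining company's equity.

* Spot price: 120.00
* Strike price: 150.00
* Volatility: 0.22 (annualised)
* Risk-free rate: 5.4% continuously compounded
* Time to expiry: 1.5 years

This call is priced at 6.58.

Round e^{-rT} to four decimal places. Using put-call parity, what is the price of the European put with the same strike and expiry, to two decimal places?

e^(−rT) = e^(−0.054·1.5) = 0.9222
Put-call parity: C − P = S − K·e^(−rT) = 120 − 150·0.9222 = 120 − 138.3300 = -18.3300
P = C − (C − P) = 6.58 − (-18.3300) = 24.9100

24.91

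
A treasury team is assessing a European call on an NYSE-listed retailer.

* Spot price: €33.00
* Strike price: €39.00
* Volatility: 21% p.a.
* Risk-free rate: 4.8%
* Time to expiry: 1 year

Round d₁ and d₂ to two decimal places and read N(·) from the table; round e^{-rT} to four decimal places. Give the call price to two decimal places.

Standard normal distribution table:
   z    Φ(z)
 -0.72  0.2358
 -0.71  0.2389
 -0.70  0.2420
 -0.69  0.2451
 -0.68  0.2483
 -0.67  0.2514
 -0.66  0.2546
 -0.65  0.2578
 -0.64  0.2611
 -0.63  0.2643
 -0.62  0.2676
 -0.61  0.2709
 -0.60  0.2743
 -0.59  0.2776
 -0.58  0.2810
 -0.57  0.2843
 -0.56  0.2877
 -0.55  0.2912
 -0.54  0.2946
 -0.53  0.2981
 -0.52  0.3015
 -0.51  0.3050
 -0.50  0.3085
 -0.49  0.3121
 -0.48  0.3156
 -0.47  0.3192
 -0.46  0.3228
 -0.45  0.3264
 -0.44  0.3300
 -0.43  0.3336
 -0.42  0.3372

σ√T = 0.21·√1 = 0.2100
d₁ = [ln(33/39) + (0.048 + ½·0.21²)·1] / (σ√T) = (-0.1671 + 0.0701) / 0.2100 = -0.4619 ≈ -0.46
d₂ = -0.4619 − 0.2100 = -0.6719 ≈ -0.67
e^(−rT) = e^(−0.048·1) = 0.9531
C = 33·N(-0.46) − 39·0.9531·N(-0.67) = 33·0.3228 − 39·0.9531·0.2514 = 10.6524 − 9.3448 = 1.3076

€1.31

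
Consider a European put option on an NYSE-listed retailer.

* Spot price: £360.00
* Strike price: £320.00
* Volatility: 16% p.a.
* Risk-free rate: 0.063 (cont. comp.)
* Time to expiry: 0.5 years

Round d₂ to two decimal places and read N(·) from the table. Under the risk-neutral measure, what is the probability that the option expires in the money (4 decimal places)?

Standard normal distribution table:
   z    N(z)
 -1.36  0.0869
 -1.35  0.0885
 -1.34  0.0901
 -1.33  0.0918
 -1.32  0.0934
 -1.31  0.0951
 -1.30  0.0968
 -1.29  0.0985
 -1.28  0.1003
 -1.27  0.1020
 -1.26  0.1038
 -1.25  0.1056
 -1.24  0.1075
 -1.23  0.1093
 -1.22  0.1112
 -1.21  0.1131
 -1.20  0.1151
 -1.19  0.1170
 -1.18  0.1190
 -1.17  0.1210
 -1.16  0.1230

σ√T = 0.16·√0.5 = 0.1131
d₁ = [ln(360/320) + (0.063 + 0.16²/2)·0.5] / 0.1131 = [0.1178 + 0.0379] / 0.1131 = 1.3761 ≈ 1.38
d₂ = d₁ − σ√T = 1.3761 − 0.1131 = 1.2629 ≈ 1.26
Pr(exercise) under Q = N(−d₂) = N(-1.26) = 0.1038

0.1038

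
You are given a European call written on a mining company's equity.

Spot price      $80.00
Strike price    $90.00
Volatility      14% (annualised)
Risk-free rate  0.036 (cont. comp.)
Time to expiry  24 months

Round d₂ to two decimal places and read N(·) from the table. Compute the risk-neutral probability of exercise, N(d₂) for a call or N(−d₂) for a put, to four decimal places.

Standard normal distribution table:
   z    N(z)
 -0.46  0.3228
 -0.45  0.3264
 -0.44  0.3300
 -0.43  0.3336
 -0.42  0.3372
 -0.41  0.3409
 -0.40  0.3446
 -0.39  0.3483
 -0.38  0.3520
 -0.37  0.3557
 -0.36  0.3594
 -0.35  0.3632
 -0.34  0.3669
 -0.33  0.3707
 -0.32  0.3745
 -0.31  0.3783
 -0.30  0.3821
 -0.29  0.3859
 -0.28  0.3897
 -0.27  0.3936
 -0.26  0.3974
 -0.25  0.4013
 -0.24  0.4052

0.3707

σ√T = 0.14·√2 = 0.1980
d₁ = [ln(80/90) + (0.036 + 0.14²/2)·2] / 0.1980 = [-0.1178 + 0.0916] / 0.1980 = -0.1322 → -0.13
d₂ = d₁ − σ√T = -0.1322 − 0.1980 = -0.3302 → -0.33
Risk-neutral Pr[S_T > K] = N(d₂) = N(-0.33) = 0.3707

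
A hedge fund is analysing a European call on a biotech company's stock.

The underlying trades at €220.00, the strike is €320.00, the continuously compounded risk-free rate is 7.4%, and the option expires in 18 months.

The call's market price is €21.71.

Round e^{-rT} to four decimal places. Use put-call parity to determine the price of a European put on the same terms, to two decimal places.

e^(−rT) = e^(−0.074·1.5) = 0.8949
Put-call parity: C − P = S − K·e^(−rT) = 220 − 320·0.8949 = 220 − 286.3680 = -66.3680
P = C − (C − P) = 21.71 − (-66.3680) = 88.0780

€88.08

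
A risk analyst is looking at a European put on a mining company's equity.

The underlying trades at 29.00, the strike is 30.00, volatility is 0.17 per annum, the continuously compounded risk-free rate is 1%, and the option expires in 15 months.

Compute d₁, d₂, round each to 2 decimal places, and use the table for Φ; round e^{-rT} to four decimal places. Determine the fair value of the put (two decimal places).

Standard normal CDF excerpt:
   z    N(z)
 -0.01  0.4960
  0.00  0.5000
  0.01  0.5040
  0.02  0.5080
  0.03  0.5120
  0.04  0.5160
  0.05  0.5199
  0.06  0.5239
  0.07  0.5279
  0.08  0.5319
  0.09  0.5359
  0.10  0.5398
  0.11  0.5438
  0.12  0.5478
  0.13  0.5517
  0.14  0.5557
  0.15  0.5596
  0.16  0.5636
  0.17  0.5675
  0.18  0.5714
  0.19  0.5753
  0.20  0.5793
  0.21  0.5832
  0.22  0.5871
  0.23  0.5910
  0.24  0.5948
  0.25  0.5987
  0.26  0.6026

2.55

σ√T = 0.17·√1.25 = 0.1901
ln(S/K) + (r + σ²/2)T = ln(29/30) + (0.01 + 0.17²/2)·1.25 = -0.0339 + 0.0306 = -0.0033
d₁ = -0.0033 / 0.1901 = -0.0176 → -0.02
d₂ = d₁ − σ√T = -0.0176 − 0.1901 = -0.2076 → -0.21
exp(−rT) = exp(−0.01·1.25) = 0.9876
N(−d₂) = N(0.21) = 0.5832;  N(−d₁) = N(0.02) = 0.5080
P = 30·0.9876·0.5832 − 29·0.5080 = 17.2790 − 14.7320 = 2.5470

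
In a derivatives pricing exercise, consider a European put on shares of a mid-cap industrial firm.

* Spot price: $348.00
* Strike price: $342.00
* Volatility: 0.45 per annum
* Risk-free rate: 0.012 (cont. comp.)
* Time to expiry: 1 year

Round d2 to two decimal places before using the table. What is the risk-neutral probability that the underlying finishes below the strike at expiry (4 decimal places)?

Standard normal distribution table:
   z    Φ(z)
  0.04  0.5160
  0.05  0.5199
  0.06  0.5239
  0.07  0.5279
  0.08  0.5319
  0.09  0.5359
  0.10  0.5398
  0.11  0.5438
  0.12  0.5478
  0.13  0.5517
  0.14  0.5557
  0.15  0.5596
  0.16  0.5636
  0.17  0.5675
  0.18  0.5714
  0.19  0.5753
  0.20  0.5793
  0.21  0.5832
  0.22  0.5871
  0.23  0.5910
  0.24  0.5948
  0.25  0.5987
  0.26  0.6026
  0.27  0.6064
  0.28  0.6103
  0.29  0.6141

0.5636

σ√T = 0.45 × 1.0000 = 0.4500
d₁ = [ln(348/342) + (0.012 + 0.45²/2)·1] / 0.4500 = [0.0174 + 0.1133] / 0.4500 = 0.2903 → 0.29
d₂ = d₁ − σ√T = 0.2903 − 0.4500 = -0.1597 → -0.16
Pr(exercise) under Q = N(−d₂) = N(0.16) = 0.5636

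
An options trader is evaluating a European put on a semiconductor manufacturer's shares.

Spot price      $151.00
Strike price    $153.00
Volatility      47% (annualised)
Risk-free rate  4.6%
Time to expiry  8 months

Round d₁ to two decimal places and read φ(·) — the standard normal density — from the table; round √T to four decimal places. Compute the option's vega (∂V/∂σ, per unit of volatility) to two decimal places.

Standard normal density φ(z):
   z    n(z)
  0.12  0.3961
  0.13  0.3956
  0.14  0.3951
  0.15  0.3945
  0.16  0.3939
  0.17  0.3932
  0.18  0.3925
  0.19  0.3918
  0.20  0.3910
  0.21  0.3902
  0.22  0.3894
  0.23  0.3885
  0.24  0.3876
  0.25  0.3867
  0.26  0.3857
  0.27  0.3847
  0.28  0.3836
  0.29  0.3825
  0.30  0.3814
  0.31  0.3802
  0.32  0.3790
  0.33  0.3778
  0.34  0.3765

47.79

σ√T = 0.47 × 0.8165 = 0.3838
d₁ = [ln(151/153) + (0.046 + 0.47²/2)·0.6667] / 0.3838 = [-0.0132 + 0.1043] / 0.3838 = 0.2375 → 0.24
√T = √0.6667 = 0.8165
φ(d₁) = φ(0.24) = 0.3876
vega = S·φ(d₁)·√T = 151·0.3876·0.8165 = 47.7878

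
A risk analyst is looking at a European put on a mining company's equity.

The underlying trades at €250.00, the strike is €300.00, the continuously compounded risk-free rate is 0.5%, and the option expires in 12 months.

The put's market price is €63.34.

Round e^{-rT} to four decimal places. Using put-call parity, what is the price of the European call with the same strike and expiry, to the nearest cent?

€14.84

e^(−rT) = e^(−0.005·1) = 0.9950
Put-call parity: C − P = S − K·e^(−rT) = 250 − 300·0.9950 = 250 − 298.5000 = -48.5000
C = P + (C − P) = 63.34 + (-48.5000) = 14.8400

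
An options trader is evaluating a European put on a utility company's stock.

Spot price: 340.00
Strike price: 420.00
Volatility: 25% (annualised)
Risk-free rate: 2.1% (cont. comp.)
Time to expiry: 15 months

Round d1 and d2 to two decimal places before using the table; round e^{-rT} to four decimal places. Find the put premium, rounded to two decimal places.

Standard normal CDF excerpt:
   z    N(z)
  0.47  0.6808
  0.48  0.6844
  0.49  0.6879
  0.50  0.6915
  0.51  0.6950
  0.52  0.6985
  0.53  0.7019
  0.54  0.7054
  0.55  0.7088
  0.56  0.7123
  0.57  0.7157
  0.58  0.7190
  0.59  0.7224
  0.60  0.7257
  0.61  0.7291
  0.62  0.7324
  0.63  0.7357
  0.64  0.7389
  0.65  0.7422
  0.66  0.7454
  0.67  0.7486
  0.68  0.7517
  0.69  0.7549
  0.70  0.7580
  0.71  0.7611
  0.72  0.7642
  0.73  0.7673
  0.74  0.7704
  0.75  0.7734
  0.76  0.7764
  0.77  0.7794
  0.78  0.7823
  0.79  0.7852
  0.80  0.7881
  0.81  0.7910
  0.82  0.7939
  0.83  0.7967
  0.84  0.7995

84.94

σ√T = 0.25 × 1.1180 = 0.2795
ln(S/K) + (r + σ²/2)T = ln(340/420) + (0.021 + 0.25²/2)·1.25 = -0.2113 + 0.0653 = -0.1460
d₁ = -0.1460 / 0.2795 = -0.5223 ≈ -0.52
d₂ = d₁ − σ√T = -0.5223 − 0.2795 = -0.8018 ≈ -0.80
e^(−rT) = e^(−0.021·1.25) = 0.9741
N(−d₂) = N(0.80) = 0.7881;  N(−d₁) = N(0.52) = 0.6985
P = 420·0.9741·0.7881 − 340·0.6985 = 322.4290 − 237.4900 = 84.9390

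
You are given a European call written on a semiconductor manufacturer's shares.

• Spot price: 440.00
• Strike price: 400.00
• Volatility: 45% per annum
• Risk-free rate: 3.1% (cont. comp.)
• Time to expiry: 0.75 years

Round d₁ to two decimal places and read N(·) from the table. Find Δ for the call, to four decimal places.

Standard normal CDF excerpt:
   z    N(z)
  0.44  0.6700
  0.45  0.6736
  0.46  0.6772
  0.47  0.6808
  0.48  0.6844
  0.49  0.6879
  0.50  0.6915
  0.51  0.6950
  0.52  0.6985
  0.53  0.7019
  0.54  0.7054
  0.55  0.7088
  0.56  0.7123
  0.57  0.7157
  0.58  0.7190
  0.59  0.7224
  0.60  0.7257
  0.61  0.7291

0.6915

σ√T = 0.45·√0.75 = 0.3897
d₁ = [ln(440/400) + (0.031 + ½·0.45²)·0.75] / (σ√T) = (0.0953 + 0.0992) / 0.3897 = 0.4991 which rounds to 0.50
N(d₁) = N(0.50) = 0.6915
Δ_call = N(d₁) = 0.6915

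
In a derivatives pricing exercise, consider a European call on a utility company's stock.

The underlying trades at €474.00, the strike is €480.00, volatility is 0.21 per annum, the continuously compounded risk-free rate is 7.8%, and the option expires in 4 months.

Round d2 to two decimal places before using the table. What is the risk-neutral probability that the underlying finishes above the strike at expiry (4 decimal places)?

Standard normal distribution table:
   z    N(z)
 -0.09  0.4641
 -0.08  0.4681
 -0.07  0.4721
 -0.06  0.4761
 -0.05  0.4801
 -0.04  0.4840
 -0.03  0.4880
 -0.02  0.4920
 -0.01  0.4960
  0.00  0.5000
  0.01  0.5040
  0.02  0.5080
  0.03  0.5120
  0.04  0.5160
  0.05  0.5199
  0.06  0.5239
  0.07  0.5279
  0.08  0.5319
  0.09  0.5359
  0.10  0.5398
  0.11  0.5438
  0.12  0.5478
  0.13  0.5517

T = 0.3333;  σ√T = 0.1212
d₁ = [ln(474/480) + (0.078 + 0.21²/2)·0.3333] / 0.1212 = [-0.0126 + 0.0333] / 0.1212 = 0.1713 which rounds to 0.17
d₂ = d₁ − σ√T = 0.1713 − 0.1212 = 0.0501 which rounds to 0.05
Risk-neutral Pr[S_T > K] = N(d₂) = N(0.05) = 0.5199

0.5199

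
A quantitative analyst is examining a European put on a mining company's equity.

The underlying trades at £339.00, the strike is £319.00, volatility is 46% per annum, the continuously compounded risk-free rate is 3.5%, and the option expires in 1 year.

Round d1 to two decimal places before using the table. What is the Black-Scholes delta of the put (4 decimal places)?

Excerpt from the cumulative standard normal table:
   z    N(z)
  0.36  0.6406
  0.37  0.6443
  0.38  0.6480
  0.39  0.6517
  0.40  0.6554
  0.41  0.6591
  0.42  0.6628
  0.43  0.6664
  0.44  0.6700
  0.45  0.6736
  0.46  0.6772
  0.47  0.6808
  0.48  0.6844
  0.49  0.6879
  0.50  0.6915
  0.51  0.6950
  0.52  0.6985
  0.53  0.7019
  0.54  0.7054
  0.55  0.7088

σ√T = 0.46·√1 = 0.4600
ln(S/K) + (r + σ²/2)T = ln(339/319) + (0.035 + 0.46²/2)·1 = 0.0608 + 0.1408 = 0.2016
d₁ = 0.2016 / 0.4600 = 0.4383 ⇒ 0.44
N(d₁) = N(0.44) = 0.6700
Δ_put = N(d₁) − 1 = 0.6700 − 1 = -0.3300

-0.3300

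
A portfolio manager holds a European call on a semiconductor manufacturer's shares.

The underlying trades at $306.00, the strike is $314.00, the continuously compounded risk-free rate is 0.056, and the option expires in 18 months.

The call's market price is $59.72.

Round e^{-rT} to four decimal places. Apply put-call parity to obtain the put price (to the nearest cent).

$42.41

exp(−rT) = exp(−0.056·1.5) = 0.9194
Put-call parity: C − P = S − K·e^(−rT) = 306 − 314·0.9194 = 306 − 288.6916 = 17.3084
P = C − (C − P) = 59.72 − (17.3084) = 42.4116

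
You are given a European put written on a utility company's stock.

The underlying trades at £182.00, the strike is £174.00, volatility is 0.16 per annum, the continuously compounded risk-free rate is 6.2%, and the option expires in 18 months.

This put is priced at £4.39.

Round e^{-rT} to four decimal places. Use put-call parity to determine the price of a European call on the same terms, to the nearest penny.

£27.84

exp(−rT) = exp(−0.062·1.5) = 0.9112
Put-call parity: C − P = S − K·e^(−rT) = 182 − 174·0.9112 = 182 − 158.5488 = 23.4512
C = P + (C − P) = 4.39 + (23.4512) = 27.8412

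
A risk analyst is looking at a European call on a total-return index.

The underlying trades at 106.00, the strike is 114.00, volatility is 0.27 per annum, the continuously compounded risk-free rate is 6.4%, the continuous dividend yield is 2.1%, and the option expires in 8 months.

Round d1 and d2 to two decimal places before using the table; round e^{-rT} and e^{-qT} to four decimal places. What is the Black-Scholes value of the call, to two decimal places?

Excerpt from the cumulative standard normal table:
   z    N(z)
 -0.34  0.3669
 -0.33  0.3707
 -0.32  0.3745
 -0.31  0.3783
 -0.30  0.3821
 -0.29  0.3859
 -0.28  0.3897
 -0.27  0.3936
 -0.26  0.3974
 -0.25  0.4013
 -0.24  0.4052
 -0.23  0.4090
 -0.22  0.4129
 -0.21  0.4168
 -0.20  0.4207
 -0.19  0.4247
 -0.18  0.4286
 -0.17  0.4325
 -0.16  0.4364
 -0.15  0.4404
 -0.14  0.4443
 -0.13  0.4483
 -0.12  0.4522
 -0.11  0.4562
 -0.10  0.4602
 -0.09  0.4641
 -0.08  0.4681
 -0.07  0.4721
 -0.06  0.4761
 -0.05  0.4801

7.19

σ√T = 0.27·√0.6667 = 0.2205
d₁ = [ln(106/114) + (0.064 − 0.021 + 0.27²/2)·0.6667] / 0.2205 = [-0.0728 + 0.0530] / 0.2205 = -0.0898 ≈ -0.09
d₂ = d₁ − σ√T = -0.0898 − 0.2205 = -0.3102 ≈ -0.31
e^(−qT) = e^(−0.021·0.6667) = 0.9861;  e^(−rT) = e^(−0.064·0.6667) = 0.9582
N(d₁) = N(-0.09) = 0.4641;  N(d₂) = N(-0.31) = 0.3783
C = 106·0.9861·0.4641 − 114·0.9582·0.3783 = 48.5108 − 41.3235 = 7.1873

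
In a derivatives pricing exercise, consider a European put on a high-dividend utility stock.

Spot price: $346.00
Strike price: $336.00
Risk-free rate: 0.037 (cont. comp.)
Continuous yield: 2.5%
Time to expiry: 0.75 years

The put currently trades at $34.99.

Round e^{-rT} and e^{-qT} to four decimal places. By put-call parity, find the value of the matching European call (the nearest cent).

$47.76

exp(−qT) = exp(−0.025·0.75) = 0.9814;  exp(−rT) = exp(−0.037·0.75) = 0.9726
Put-call parity: C − P = S·e^(−qT) − K·e^(−rT) = 346·0.9814 − 336·0.9726 = 339.5644 − 326.7936 = 12.7708
C = P + (C − P) = 34.99 + (12.7708) = 47.7608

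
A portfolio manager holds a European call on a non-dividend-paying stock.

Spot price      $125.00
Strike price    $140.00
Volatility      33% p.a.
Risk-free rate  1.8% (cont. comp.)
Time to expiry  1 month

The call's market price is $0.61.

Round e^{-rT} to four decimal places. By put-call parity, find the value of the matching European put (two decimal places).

$15.40

exp(−rT) = exp(−0.018·0.08333) = 0.9985
Put-call parity: C − P = S − K·e^(−rT) = 125 − 140·0.9985 = 125 − 139.7900 = -14.7900
P = C − (C − P) = 0.61 − (-14.7900) = 15.4000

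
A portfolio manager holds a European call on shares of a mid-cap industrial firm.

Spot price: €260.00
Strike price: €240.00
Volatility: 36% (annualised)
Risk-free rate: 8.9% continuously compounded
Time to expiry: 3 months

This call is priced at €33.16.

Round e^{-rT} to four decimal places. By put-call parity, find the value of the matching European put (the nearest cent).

€7.88

e^(−rT) = e^(−0.089·0.25) = 0.9780
Put-call parity: C − P = S − K·e^(−rT) = 260 − 240·0.9780 = 260 − 234.7200 = 25.2800
P = C − (C − P) = 33.16 − (25.2800) = 7.8800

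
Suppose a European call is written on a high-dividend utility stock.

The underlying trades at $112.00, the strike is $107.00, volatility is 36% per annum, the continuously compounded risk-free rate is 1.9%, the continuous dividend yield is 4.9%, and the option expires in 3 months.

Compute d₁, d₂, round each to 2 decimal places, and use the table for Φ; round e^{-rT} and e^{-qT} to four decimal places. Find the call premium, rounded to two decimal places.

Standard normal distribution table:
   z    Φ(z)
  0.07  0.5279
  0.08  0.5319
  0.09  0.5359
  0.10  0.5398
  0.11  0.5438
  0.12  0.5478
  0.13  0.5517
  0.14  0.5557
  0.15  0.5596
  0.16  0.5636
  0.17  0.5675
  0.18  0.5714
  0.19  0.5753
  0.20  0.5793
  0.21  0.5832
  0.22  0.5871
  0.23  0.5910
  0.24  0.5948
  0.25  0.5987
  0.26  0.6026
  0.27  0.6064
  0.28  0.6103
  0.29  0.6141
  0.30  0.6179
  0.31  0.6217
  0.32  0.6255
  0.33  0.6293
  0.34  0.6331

σ√T = 0.36·√0.25 = 0.1800
d₁ = [ln(112/107) + (0.019 − 0.049 + 0.36²/2)·0.25] / 0.1800 = [0.0457 + 0.0087] / 0.1800 = 0.3021 ⇒ 0.30
d₂ = d₁ − σ√T = 0.3021 − 0.1800 = 0.1221 ⇒ 0.12
e^(−qT) = e^(−0.049·0.25) = 0.9878;  e^(−rT) = e^(−0.019·0.25) = 0.9953
N(d₁) = N(0.30) = 0.6179;  N(d₂) = N(0.12) = 0.5478
C = 112·0.9878·0.6179 − 107·0.9953·0.5478 = 68.3605 − 58.3391 = 10.0214

$10.02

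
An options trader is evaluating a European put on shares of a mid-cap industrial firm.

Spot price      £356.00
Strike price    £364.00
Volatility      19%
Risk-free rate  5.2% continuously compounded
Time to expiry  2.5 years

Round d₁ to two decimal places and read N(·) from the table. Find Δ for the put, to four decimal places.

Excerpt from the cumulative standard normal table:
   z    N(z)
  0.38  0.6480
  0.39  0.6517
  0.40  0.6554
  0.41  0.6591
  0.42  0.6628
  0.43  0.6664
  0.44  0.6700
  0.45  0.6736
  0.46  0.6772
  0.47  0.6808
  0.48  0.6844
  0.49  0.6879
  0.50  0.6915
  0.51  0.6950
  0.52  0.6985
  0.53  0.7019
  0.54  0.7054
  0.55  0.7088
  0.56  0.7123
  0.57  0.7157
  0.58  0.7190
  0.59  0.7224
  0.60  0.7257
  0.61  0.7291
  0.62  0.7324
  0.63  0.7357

-0.3050

σ√T = 0.19 × 1.5811 = 0.3004
d₁ = [ln(356/364) + (0.052 + 0.19²/2)·2.5] / 0.3004 = [-0.0222 + 0.1751] / 0.3004 = 0.5090 which rounds to 0.51
N(d₁) = N(0.51) = 0.6950
Δ_put = N(d₁) − 1 = 0.6950 − 1 = -0.3050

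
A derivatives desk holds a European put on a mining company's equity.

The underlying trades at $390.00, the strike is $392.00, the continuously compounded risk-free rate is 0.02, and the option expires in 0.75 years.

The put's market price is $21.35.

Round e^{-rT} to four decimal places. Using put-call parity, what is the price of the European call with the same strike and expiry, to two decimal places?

$25.19

e^(−rT) = e^(−0.02·0.75) = 0.9851
Put-call parity: C − P = S − K·e^(−rT) = 390 − 392·0.9851 = 390 − 386.1592 = 3.8408
C = P + (C − P) = 21.35 + (3.8408) = 25.1908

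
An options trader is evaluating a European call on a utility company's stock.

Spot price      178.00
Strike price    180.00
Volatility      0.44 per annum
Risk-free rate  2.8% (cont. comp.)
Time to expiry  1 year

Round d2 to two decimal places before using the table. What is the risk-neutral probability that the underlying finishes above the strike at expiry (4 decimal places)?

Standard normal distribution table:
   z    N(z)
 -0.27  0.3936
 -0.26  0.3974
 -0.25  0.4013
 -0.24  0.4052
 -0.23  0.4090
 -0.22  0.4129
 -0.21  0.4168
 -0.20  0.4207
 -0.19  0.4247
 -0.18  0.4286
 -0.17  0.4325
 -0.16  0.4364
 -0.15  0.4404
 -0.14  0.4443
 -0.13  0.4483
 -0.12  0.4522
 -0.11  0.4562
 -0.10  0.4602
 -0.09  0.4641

0.4286

σ√T = 0.44 × 1.0000 = 0.4400
d₁ = [ln(178/180) + (0.028 + ½·0.44²)·1] / (σ√T) = (-0.0112 + 0.1248) / 0.4400 = 0.2582 ⇒ 0.26
d₂ = 0.2582 − 0.4400 = -0.1818 ⇒ -0.18
Risk-neutral Pr[S_T > K] = N(d₂) = N(-0.18) = 0.4286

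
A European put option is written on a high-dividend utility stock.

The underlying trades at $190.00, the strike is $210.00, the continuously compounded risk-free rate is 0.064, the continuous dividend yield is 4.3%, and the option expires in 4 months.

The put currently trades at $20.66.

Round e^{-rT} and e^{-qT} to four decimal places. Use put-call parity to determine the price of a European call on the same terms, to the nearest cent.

$2.39

exp(−qT) = exp(−0.043·0.3333) = 0.9858;  exp(−rT) = exp(−0.064·0.3333) = 0.9789
Put-call parity: C − P = S·e^(−qT) − K·e^(−rT) = 190·0.9858 − 210·0.9789 = 187.3020 − 205.5690 = -18.2670
C = P + (C − P) = 20.66 + (-18.2670) = 2.3930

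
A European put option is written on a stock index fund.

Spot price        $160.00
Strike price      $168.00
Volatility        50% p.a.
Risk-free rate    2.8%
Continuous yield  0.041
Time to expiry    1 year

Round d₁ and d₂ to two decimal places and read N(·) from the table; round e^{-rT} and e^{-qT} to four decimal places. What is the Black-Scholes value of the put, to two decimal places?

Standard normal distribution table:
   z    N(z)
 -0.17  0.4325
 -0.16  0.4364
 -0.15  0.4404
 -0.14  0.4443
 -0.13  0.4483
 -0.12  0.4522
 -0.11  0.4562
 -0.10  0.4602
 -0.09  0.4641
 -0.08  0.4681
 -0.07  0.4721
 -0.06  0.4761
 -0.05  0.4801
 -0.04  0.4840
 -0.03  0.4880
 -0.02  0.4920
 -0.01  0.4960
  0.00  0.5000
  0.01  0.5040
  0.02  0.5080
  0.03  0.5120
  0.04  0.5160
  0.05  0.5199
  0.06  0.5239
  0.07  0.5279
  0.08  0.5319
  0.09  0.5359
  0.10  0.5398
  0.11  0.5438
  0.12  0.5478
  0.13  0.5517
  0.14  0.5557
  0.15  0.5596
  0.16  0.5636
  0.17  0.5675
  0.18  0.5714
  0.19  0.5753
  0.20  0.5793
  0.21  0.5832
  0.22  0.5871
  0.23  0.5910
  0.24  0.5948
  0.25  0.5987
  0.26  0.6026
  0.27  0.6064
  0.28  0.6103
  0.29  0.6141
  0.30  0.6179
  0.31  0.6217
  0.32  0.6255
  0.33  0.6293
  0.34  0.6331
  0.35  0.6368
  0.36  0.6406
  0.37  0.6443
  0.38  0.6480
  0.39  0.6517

$36.41

σ√T = 0.5·√1 = 0.5000
d₁ = [ln(160/168) + (0.028 − 0.041 + ½·0.5²)·1] / (σ√T) = (-0.0488 + 0.1120) / 0.5000 = 0.1264 ≈ 0.13
d₂ = 0.1264 − 0.5000 = -0.3736 ≈ -0.37
e^(−qT) = e^(−0.041·1) = 0.9598;  e^(−rT) = e^(−0.028·1) = 0.9724
N(−d₂) = N(0.37) = 0.6443;  N(−d₁) = N(-0.13) = 0.4483
P = 168·0.9724·0.6443 − 160·0.9598·0.4483 = 105.2549 − 68.8445 = 36.4104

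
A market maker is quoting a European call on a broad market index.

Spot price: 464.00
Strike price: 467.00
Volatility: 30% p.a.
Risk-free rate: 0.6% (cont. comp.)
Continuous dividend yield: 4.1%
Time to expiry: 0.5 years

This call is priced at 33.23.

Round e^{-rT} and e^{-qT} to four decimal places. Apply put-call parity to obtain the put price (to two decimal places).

e^(−qT) = e^(−0.041·0.5) = 0.9797;  e^(−rT) = e^(−0.006·0.5) = 0.9970
Put-call parity: C − P = S·e^(−qT) − K·e^(−rT) = 464·0.9797 − 467·0.9970 = 454.5808 − 465.5990 = -11.0182
P = C − (C − P) = 33.23 − (-11.0182) = 44.2482

44.25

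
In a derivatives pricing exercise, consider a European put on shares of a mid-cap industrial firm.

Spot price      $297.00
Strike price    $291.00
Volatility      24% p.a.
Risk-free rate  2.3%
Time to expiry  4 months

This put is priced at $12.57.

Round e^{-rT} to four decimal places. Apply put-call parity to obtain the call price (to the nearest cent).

exp(−rT) = exp(−0.023·0.3333) = 0.9924
Put-call parity: C − P = S − K·e^(−rT) = 297 − 291·0.9924 = 297 − 288.7884 = 8.2116
C = P + (C − P) = 12.57 + (8.2116) = 20.7816

$20.78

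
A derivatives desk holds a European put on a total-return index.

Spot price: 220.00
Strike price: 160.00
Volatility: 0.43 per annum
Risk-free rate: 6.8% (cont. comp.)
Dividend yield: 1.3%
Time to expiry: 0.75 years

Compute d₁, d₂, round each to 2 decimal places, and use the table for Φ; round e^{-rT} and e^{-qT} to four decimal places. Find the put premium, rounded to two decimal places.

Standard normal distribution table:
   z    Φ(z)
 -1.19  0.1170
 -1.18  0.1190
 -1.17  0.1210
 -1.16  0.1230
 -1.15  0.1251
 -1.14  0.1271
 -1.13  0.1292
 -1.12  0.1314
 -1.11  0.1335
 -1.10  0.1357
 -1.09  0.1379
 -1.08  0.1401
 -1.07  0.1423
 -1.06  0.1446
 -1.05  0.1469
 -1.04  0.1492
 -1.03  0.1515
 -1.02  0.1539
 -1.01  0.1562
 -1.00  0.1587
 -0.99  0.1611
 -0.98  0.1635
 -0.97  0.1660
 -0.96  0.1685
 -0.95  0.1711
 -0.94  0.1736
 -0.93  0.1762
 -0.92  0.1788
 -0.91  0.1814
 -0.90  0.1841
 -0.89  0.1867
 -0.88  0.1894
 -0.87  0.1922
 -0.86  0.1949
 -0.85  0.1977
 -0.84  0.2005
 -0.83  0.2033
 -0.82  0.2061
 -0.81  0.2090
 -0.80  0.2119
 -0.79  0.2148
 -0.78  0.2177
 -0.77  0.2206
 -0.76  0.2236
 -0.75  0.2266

5.85

σ√T = 0.43 × 0.8660 = 0.3724
ln(S/K) + (r − q + σ²/2)T = ln(220/160) + (0.068 − 0.013 + 0.43²/2)·0.75 = 0.3185 + 0.1106 = 0.4290
d₁ = 0.4290 / 0.3724 = 1.1521 → 1.15
d₂ = d₁ − σ√T = 1.1521 − 0.3724 = 0.7797 → 0.78
e^(−qT) = e^(−0.013·0.75) = 0.9903;  e^(−rT) = e^(−0.068·0.75) = 0.9503
N(−d₂) = N(-0.78) = 0.2177;  N(−d₁) = N(-1.15) = 0.1251
P = 160·0.9503·0.2177 − 220·0.9903·0.1251 = 33.1008 − 27.2550 = 5.8458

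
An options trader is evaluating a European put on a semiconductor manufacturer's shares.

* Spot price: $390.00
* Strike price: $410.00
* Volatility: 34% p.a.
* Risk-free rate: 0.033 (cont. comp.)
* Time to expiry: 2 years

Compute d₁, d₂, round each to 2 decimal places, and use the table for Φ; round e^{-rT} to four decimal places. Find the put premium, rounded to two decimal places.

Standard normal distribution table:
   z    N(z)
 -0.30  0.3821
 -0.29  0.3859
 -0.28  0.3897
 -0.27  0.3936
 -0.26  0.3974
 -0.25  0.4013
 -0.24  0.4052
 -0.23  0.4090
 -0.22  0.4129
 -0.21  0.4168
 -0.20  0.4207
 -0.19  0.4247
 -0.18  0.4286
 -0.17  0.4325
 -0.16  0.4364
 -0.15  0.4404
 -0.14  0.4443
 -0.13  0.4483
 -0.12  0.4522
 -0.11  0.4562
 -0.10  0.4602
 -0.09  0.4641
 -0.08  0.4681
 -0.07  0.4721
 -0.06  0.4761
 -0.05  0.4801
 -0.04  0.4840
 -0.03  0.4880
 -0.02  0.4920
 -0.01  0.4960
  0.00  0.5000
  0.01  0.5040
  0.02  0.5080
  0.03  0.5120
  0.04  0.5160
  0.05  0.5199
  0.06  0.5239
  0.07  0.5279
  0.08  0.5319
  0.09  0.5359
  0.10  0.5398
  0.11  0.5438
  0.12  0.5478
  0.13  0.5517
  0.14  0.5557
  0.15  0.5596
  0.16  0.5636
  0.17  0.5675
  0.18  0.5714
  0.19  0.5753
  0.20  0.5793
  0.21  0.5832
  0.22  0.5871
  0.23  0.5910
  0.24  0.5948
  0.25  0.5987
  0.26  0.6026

σ√T = 0.34·√2 = 0.4808
d₁ = [ln(390/410) + (0.033 + 0.34²/2)·2] / 0.4808 = [-0.0500 + 0.1816] / 0.4808 = 0.2737 ⇒ 0.27
d₂ = d₁ − σ√T = 0.2737 − 0.4808 = -0.2072 ⇒ -0.21
exp(−rT) = exp(−0.033·2) = 0.9361
N(−d₂) = N(0.21) = 0.5832;  N(−d₁) = N(-0.27) = 0.3936
P = 410·0.9361·0.5832 − 390·0.3936 = 223.8327 − 153.5040 = 70.3287

$70.33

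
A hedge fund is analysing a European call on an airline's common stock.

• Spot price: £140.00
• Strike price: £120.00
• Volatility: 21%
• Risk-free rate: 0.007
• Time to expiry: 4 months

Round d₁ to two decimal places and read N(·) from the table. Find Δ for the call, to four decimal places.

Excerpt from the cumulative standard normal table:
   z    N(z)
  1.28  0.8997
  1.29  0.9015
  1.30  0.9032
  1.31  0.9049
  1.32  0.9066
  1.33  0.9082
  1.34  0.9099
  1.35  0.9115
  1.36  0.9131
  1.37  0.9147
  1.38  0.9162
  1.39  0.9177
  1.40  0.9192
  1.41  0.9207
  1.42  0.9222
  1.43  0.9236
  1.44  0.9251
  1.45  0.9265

σ√T = 0.21 × 0.5774 = 0.1212
ln(S/K) + (r + σ²/2)T = ln(140/120) + (0.007 + 0.21²/2)·0.3333 = 0.1542 + 0.0097 = 0.1638
d₁ = 0.1638 / 0.1212 = 1.3513 ⇒ 1.35
N(d₁) = N(1.35) = 0.9115
Δ_call = N(d₁) = 0.9115

0.9115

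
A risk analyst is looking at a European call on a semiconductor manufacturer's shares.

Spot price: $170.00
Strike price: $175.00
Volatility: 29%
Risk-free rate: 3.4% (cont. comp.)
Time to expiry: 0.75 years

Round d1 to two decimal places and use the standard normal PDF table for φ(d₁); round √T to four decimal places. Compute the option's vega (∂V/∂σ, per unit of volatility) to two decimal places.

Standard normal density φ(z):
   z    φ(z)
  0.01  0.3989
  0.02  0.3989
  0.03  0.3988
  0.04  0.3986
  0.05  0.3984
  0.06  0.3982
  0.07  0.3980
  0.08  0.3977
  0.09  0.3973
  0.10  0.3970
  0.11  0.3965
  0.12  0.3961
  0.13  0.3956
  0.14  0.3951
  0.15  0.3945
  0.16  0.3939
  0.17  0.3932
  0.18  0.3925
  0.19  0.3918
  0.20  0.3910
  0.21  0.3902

58.37

σ√T = 0.29 × 0.8660 = 0.2511
d₁ = [ln(170/175) + (0.034 + 0.29²/2)·0.75] / 0.2511 = [-0.0290 + 0.0570] / 0.2511 = 0.1117 which rounds to 0.11
√T = √0.75 = 0.8660
φ(d₁) = φ(0.11) = 0.3965
vega = S·φ(d₁)·√T = 170·0.3965·0.8660 = 58.3727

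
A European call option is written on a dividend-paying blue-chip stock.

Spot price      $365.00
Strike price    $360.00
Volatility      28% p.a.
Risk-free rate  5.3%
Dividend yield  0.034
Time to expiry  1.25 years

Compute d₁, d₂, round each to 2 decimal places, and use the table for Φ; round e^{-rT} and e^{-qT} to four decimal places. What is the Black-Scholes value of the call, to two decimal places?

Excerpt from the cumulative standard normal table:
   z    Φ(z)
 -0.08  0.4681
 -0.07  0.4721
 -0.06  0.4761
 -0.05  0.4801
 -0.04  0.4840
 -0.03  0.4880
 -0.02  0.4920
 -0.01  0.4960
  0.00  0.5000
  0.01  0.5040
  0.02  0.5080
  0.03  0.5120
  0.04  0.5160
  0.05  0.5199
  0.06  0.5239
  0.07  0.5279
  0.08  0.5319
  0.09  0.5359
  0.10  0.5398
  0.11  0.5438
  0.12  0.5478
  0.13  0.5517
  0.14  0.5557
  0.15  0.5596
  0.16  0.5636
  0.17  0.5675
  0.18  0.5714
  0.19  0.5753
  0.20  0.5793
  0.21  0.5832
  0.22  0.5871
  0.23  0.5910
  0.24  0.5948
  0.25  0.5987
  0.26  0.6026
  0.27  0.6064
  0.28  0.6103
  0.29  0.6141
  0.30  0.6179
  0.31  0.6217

σ√T = 0.28 × 1.1180 = 0.3130
d₁ = [ln(365/360) + (0.053 − 0.034 + 0.28²/2)·1.25] / 0.3130 = [0.0138 + 0.0728] / 0.3130 = 0.2765 ⇒ 0.28
d₂ = d₁ − σ√T = 0.2765 − 0.3130 = -0.0366 ⇒ -0.04
e^(−qT) = e^(−0.034·1.25) = 0.9584;  e^(−rT) = e^(−0.053·1.25) = 0.9359
N(d₁) = N(0.28) = 0.6103;  N(d₂) = N(-0.04) = 0.4840
C = 365·0.9584·0.6103 − 360·0.9359·0.4840 = 213.4927 − 163.0712 = 50.4215

$50.42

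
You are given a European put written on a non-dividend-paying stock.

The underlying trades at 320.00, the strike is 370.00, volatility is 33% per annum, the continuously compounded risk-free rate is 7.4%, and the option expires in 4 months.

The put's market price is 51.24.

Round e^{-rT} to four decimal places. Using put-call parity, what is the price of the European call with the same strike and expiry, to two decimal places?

e^(−rT) = e^(−0.074·0.3333) = 0.9756
Put-call parity: C − P = S − K·e^(−rT) = 320 − 370·0.9756 = 320 − 360.9720 = -40.9720
C = P + (C − P) = 51.24 + (-40.9720) = 10.2680

10.27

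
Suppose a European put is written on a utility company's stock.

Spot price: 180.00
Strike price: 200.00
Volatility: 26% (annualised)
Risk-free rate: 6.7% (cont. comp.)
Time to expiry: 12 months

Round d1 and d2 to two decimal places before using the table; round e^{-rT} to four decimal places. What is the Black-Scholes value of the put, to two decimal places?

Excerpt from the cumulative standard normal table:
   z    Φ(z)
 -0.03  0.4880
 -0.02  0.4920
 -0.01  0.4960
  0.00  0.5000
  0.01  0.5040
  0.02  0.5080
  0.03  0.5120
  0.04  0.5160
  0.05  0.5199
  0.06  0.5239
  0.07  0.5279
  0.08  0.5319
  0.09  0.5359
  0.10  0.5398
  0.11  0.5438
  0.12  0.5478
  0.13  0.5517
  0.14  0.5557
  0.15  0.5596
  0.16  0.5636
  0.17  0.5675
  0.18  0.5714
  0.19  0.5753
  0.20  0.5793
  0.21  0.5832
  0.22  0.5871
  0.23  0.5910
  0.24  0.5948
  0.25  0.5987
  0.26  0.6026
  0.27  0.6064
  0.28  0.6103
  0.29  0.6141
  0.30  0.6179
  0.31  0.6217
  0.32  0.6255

22.71

σ√T = 0.26·√1 = 0.2600
d₁ = [ln(180/200) + (0.067 + 0.26²/2)·1] / 0.2600 = [-0.1054 + 0.1008] / 0.2600 = -0.0175 which rounds to -0.02
d₂ = d₁ − σ√T = -0.0175 − 0.2600 = -0.2775 which rounds to -0.28
e^(−rT) = e^(−0.067·1) = 0.9352
P = 200·0.9352·N(0.28) − 180·N(0.02) = 200·0.9352·0.6103 − 180·0.5080 = 114.1505 − 91.4400 = 22.7105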